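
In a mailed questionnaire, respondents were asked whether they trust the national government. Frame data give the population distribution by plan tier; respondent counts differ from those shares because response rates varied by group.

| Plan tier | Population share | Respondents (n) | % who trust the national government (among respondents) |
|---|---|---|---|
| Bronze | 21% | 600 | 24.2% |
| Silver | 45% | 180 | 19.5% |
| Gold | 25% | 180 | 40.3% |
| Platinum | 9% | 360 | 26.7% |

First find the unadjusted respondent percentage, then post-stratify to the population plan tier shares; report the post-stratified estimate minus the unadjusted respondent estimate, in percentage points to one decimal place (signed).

Without adjustment, the pooled respondent share is:
  (600/1320)×24.2 + (180/1320)×19.5 + (180/1320)×40.3 + (360/1320)×26.7 = 26.4364%
Reweighting by population plan tier shares:
  0.21×24.2 + 0.45×19.5 + 0.25×40.3 + 0.09×26.7 = 26.335%
Difference = 26.335 − 26.4364 = -0.1014 pp.

-0.1 percentage points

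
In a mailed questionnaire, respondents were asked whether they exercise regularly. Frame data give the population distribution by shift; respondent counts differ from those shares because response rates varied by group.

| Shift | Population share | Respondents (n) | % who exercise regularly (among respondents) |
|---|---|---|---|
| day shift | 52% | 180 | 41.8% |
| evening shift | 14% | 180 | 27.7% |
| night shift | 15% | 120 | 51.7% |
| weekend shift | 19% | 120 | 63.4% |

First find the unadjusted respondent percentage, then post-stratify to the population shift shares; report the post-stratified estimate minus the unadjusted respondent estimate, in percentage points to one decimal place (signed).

+1.5 percentage points

Naive respondent-only estimate (weights = respondent counts):
  (180/600)×41.8 + (180/600)×27.7 + (120/600)×51.7 + (120/600)×63.4 = 43.87%
Post-stratifying to population shares instead:
  0.52×41.8 + 0.14×27.7 + 0.15×51.7 + 0.19×63.4 = 45.415%
Difference = 45.415 − 43.87 = 1.545 pp.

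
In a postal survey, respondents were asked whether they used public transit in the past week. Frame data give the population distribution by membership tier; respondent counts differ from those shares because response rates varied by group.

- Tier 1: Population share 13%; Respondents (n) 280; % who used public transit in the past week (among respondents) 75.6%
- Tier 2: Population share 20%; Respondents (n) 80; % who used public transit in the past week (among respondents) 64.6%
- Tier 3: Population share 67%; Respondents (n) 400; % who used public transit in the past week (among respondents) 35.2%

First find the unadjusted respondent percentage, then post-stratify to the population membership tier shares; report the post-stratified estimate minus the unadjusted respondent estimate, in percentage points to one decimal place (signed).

-6.8 percentage points

Without adjustment, the pooled respondent share is:
  (280/760)×75.6 + (80/760)×64.6 + (400/760)×35.2 = 53.1789%
Post-stratifying to population shares instead:
  0.13×75.6 + 0.2×64.6 + 0.67×35.2 = 46.332%
Difference = 46.332 − 53.1789 = -6.8469 pp.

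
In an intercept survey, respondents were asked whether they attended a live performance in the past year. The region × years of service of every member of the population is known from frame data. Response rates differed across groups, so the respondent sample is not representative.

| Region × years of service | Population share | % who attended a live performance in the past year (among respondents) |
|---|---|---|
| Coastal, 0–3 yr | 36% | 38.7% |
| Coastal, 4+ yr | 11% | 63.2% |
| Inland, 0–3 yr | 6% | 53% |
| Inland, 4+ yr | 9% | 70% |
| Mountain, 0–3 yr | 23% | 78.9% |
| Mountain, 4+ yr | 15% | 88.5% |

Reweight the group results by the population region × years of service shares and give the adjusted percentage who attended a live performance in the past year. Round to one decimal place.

Weight each group's respondent value by its population share:
  Coastal, 0–3 yr: 0.36 × 38.7 = 13.932
  Coastal, 4+ yr: 0.11 × 63.2 = 6.952
  Inland, 0–3 yr: 0.06 × 53 = 3.18
  Inland, 4+ yr: 0.09 × 70 = 6.3
  Mountain, 0–3 yr: 0.23 × 78.9 = 18.147
  Mountain, 4+ yr: 0.15 × 88.5 = 13.275
Post-stratified estimate = 61.786 → 61.8%.

61.8%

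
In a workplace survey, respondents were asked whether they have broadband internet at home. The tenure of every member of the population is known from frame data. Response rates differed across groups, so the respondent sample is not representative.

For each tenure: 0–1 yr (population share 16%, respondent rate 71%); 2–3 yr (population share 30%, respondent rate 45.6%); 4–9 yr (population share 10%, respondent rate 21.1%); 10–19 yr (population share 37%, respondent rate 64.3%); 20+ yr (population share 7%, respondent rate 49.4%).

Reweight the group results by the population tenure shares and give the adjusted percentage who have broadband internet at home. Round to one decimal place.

Each cell contributes population-share × respondent value:
  0–1 yr: 0.16 × 71 = 11.36
  2–3 yr: 0.3 × 45.6 = 13.68
  4–9 yr: 0.1 × 21.1 = 2.11
  10–19 yr: 0.37 × 64.3 = 23.791
  20+ yr: 0.07 × 49.4 = 3.458
Post-stratified estimate = 54.399 → 54.4%.

54.4%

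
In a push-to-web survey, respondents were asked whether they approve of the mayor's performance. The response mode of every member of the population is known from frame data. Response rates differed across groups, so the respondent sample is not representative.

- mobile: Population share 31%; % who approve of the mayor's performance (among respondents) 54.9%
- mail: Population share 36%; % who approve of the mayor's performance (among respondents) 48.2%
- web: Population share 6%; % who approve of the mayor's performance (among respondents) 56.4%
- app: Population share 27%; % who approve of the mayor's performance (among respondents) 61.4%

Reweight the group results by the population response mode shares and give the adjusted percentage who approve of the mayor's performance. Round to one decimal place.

Each cell contributes population-share × respondent value:
  mobile: 0.31 × 54.9 = 17.019
  mail: 0.36 × 48.2 = 17.352
  web: 0.06 × 56.4 = 3.384
  app: 0.27 × 61.4 = 16.578
Post-stratified estimate = 54.333 → 54.3%.

54.3%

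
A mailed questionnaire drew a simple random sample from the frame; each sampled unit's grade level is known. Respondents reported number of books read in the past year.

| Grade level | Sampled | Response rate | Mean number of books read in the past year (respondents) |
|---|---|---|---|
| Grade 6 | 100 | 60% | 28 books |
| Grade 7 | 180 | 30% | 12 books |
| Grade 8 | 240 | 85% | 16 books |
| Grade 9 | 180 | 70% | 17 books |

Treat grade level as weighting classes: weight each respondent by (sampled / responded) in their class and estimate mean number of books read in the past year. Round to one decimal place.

16.9

Weighting each respondent by the inverse class response rate inflates each class back to its sampled size, so the class weight is n_sampled:
  Grade 6: 100 × 28 = 2800
  Grade 7: 180 × 12 = 2160
  Grade 8: 240 × 16 = 3840
  Grade 9: 180 × 17 = 3060
Adjusted estimate = 11,860 / 700 = 16.9429 → 16.9.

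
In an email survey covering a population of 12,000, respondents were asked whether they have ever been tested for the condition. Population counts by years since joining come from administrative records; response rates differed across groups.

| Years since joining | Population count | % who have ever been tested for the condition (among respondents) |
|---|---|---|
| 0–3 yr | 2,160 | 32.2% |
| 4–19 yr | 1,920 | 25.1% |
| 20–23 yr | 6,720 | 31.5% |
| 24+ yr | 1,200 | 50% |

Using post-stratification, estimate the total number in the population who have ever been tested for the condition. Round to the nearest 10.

Each cell contributes its population count × the respondent rate:
  0–3 yr: 2,160 × 32.2% = 695.52
  4–19 yr: 1,920 × 25.1% = 481.92
  20–23 yr: 6,720 × 31.5% = 2116.8
  24+ yr: 1,200 × 50% = 600
Estimated total = 3894.24 → 3,890.

3,890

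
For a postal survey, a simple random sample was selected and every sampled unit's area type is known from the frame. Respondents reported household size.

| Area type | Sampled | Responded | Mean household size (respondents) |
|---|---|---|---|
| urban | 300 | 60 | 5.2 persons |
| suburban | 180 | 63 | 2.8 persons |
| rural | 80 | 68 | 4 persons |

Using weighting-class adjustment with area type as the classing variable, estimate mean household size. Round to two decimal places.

4.26

Response rates by class: urban 60/300 = 20%, suburban 63/180 = 35%, rural 68/80 = 85%.
With weight = n_sampled/n_responded per class, the weighted class total is n_sampled:
  urban: 300 × 5.2 = 1560
  suburban: 180 × 2.8 = 504
  rural: 80 × 4 = 320
Adjusted estimate = 2384 / 560 = 4.25714 → 4.26.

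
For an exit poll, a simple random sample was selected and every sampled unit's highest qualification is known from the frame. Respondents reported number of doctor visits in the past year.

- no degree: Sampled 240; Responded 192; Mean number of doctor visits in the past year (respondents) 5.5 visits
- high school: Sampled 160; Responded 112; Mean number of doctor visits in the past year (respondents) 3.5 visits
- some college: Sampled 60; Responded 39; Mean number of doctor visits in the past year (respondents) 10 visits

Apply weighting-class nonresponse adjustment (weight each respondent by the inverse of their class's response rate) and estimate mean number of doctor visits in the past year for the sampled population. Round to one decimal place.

Response rates by class: no degree 192/240 = 80%, high school 112/160 = 70%, some college 39/60 = 65%.
Weighting each respondent by the inverse class response rate inflates each class back to its sampled size, so the class weight is n_sampled:
  no degree: 240 × 5.5 = 1320
  high school: 160 × 3.5 = 560
  some college: 60 × 10 = 600
Adjusted estimate = 2480 / 460 = 5.3913 → 5.4.

5.4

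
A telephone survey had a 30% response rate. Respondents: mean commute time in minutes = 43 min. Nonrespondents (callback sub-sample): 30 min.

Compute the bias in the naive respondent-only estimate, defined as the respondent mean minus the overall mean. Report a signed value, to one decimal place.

Nonresponse fraction = 1 − 0.3 = 0.7.
Bias = (nonresponse fraction) × (respondent mean − nonrespondent mean)
     = 0.7 × (43 − 30) = 0.7 × 13 = 9.1.

+9.1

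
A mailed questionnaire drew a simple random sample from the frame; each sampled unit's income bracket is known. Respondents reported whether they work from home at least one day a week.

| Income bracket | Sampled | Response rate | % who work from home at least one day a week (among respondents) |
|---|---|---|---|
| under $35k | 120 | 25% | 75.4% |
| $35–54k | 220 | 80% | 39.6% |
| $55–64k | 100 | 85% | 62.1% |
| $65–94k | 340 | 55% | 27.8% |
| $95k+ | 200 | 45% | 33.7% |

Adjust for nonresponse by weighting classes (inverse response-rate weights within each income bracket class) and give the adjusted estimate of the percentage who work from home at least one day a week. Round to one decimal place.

Inverse-response-rate weighting restores each class to its sampled count, so class totals weight by n_sampled:
  under $35k: 120 × 75.4 = 9048
  $35–54k: 220 × 39.6 = 8712
  $55–64k: 100 × 62.1 = 6210
  $65–94k: 340 × 27.8 = 9452
  $95k+: 200 × 33.7 = 6740
Adjusted estimate = 40,162 / 980 = 40.9816 → 41.0%.

41.0%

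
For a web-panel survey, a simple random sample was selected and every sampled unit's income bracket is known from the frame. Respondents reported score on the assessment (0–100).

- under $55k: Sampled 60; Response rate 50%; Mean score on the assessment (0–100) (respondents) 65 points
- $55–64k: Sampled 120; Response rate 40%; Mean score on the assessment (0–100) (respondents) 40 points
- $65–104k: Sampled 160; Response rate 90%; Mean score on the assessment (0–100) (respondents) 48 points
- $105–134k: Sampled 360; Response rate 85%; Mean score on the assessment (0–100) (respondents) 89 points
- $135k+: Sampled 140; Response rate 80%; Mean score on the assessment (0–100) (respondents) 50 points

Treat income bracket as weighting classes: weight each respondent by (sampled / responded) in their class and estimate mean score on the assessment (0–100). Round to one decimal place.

Inverse-response-rate weighting restores each class to its sampled count, so class totals weight by n_sampled:
  under $55k: 60 × 65 = 3900
  $55–64k: 120 × 40 = 4800
  $65–104k: 160 × 48 = 7680
  $105–134k: 360 × 89 = 32,040
  $135k+: 140 × 50 = 7000
Adjusted estimate = 55,420 / 840 = 65.9762 → 66.0.

66.0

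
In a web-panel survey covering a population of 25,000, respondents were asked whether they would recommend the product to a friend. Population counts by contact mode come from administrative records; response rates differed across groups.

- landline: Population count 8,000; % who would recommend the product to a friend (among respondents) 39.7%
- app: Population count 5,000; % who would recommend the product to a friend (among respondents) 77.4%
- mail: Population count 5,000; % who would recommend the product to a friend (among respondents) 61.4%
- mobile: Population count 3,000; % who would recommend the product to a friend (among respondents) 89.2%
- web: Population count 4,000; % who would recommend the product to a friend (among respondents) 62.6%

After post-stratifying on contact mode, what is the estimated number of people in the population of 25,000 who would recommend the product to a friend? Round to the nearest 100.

Each cell contributes its population count × the respondent rate:
  landline: 8,000 × 39.7% = 3176
  app: 5,000 × 77.4% = 3870
  mail: 5,000 × 61.4% = 3070
  mobile: 3,000 × 89.2% = 2676
  web: 4,000 × 62.6% = 2504
Estimated total = 15,296 → 15,300.

15,300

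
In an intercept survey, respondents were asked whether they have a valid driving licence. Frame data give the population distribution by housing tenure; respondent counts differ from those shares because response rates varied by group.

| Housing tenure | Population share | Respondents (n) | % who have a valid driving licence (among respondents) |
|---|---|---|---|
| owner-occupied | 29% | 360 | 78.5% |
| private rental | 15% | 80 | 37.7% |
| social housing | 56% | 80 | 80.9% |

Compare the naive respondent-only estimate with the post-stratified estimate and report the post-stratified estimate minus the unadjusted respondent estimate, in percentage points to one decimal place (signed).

+1.1 percentage points

Unadjusted (pooled respondent) estimate weights by respondent counts:
  (360/520)×78.5 + (80/520)×37.7 + (80/520)×80.9 = 72.5923%
Reweighting by population housing tenure shares:
  0.29×78.5 + 0.15×37.7 + 0.56×80.9 = 73.724%
Difference = 73.724 − 72.5923 = 1.1317 pp.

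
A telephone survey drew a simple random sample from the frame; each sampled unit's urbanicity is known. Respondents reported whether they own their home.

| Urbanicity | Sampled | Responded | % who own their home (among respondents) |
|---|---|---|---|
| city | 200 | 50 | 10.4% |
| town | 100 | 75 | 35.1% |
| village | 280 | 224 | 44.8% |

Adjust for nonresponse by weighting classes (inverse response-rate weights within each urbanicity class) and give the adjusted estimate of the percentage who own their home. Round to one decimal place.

31.3%

Class response rates: city 50/200 = 25%, town 75/100 = 75%, village 224/280 = 80%.
With weight = n_sampled/n_responded per class, the weighted class total is n_sampled:
  city: 200 × 10.4 = 2080
  town: 100 × 35.1 = 3510
  village: 280 × 44.8 = 12,544
Adjusted estimate = 18,134 / 580 = 31.2655 → 31.3%.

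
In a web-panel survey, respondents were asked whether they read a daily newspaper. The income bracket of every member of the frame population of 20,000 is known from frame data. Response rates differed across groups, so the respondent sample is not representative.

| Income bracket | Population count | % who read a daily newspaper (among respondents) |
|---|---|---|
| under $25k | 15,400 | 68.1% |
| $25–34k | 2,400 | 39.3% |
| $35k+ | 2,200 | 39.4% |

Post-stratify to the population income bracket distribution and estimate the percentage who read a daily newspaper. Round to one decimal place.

61.5%

Each cell contributes population-share × respondent value:
  under $25k: (15,400/20,000) × 68.1 = 52.437
  $25–34k: (2,400/20,000) × 39.3 = 4.716
  $35k+: (2,200/20,000) × 39.4 = 4.334
Post-stratified estimate = 61.487 → 61.5%.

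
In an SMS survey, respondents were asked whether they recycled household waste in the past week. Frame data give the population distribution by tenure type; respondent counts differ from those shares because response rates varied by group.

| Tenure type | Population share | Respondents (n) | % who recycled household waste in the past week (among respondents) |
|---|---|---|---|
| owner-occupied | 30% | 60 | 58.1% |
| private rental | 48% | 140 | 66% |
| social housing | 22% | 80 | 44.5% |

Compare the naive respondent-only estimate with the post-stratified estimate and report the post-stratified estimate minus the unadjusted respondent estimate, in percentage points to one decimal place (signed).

+0.7 percentage points

Naive respondent-only estimate (weights = respondent counts):
  (60/280)×58.1 + (140/280)×66 + (80/280)×44.5 = 58.1643%
Reweighting by population tenure type shares:
  0.3×58.1 + 0.48×66 + 0.22×44.5 = 58.9%
Difference = 58.9 − 58.1643 = 0.7357 pp.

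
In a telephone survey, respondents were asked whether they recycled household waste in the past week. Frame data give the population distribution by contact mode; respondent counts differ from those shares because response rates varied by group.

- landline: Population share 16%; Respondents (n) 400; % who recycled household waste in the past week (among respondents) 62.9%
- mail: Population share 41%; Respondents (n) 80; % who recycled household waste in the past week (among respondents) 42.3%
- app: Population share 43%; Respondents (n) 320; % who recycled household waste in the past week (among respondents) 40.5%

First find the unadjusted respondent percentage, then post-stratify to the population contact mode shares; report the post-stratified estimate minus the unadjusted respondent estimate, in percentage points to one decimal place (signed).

-7.1 percentage points

Naive respondent-only estimate (weights = respondent counts):
  (400/800)×62.9 + (80/800)×42.3 + (320/800)×40.5 = 51.88%
Reweighting by population contact mode shares:
  0.16×62.9 + 0.41×42.3 + 0.43×40.5 = 44.822%
Difference = 44.822 − 51.88 = -7.058 pp.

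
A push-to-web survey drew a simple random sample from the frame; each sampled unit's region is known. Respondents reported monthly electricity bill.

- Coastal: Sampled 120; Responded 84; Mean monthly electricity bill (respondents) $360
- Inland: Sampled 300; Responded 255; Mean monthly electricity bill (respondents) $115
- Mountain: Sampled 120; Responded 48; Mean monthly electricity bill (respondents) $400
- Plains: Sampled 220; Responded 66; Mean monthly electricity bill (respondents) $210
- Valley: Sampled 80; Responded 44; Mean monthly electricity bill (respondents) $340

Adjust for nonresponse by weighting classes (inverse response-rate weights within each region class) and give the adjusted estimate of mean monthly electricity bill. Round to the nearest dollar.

Class response rates: Coastal 84/120 = 70%, Inland 255/300 = 85%, Mountain 48/120 = 40%, Plains 66/220 = 30%, Valley 44/80 = 55%.
Weighting each respondent by the inverse class response rate inflates each class back to its sampled size, so the class weight is n_sampled:
  Coastal: 120 × 360 = 43,200
  Inland: 300 × 115 = 34,500
  Mountain: 120 × 400 = 48,000
  Plains: 220 × 210 = 46,200
  Valley: 80 × 340 = 27,200
Adjusted estimate = 199,100 / 840 = 237.024 → $237.

$237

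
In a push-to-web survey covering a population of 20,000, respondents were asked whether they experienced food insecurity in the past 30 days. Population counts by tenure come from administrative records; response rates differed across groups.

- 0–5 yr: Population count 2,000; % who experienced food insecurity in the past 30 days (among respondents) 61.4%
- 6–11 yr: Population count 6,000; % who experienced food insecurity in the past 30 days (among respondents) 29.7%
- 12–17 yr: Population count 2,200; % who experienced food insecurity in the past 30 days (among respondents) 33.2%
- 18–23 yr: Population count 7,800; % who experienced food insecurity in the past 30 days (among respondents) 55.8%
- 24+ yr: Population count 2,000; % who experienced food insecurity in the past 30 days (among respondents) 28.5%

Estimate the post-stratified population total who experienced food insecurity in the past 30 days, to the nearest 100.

8,700

Each cell contributes its population count × the respondent rate:
  0–5 yr: 2,000 × 61.4% = 1228
  6–11 yr: 6,000 × 29.7% = 1782
  12–17 yr: 2,200 × 33.2% = 730.4
  18–23 yr: 7,800 × 55.8% = 4352.4
  24+ yr: 2,000 × 28.5% = 570
Estimated total = 8662.8 → 8,700.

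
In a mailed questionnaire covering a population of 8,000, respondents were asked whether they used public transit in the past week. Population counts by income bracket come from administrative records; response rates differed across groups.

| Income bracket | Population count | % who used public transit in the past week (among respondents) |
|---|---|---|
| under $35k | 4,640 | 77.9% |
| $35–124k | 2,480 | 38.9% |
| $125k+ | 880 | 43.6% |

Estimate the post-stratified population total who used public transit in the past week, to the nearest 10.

Each cell contributes its population count × the respondent rate:
  under $35k: 4,640 × 77.9% = 3614.56
  $35–124k: 2,480 × 38.9% = 964.72
  $125k+: 880 × 43.6% = 383.68
Estimated total = 4962.96 → 4,960.

4,960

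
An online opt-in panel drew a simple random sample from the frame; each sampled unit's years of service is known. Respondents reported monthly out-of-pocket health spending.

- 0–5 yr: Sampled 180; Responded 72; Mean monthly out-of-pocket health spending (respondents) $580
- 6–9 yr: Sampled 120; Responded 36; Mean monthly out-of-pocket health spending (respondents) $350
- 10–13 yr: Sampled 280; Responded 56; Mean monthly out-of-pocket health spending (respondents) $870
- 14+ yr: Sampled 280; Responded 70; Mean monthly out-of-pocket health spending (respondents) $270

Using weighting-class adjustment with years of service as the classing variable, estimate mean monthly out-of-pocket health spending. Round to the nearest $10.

Response rates by class: 0–5 yr 72/180 = 40%, 6–9 yr 36/120 = 30%, 10–13 yr 56/280 = 20%, 14+ yr 70/280 = 25%.
Weighting each respondent by the inverse class response rate inflates each class back to its sampled size, so the class weight is n_sampled:
  0–5 yr: 180 × 580 = 104,400
  6–9 yr: 120 × 350 = 42,000
  10–13 yr: 280 × 870 = 243,600
  14+ yr: 280 × 270 = 75,600
Adjusted estimate = 465,600 / 860 = 541.395 → $540.

$540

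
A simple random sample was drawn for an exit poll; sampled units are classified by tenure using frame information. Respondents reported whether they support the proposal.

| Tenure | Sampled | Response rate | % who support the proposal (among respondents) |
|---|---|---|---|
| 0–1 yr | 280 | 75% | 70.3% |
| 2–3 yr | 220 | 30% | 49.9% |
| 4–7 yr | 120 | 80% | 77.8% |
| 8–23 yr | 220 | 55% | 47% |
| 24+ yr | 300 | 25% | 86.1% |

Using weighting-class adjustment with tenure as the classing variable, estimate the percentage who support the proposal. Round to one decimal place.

66.8%

Inverse-response-rate weighting restores each class to its sampled count, so class totals weight by n_sampled:
  0–1 yr: 280 × 70.3 = 19,684
  2–3 yr: 220 × 49.9 = 10,978
  4–7 yr: 120 × 77.8 = 9336
  8–23 yr: 220 × 47 = 10,340
  24+ yr: 300 × 86.1 = 25,830
Adjusted estimate = 76,168 / 1,140 = 66.814 → 66.8%.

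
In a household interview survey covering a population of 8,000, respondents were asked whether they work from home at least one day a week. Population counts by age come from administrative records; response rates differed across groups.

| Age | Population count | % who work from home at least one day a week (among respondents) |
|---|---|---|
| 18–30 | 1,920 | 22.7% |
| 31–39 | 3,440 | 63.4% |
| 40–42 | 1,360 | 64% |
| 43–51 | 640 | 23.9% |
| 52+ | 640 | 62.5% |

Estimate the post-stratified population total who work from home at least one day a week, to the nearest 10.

4,040

Apply each group's respondent rate to its population count:
  18–30: 1,920 × 22.7% = 435.84
  31–39: 3,440 × 63.4% = 2180.96
  40–42: 1,360 × 64% = 870.4
  43–51: 640 × 23.9% = 152.96
  52+: 640 × 62.5% = 400
Estimated total = 4040.16 → 4,040.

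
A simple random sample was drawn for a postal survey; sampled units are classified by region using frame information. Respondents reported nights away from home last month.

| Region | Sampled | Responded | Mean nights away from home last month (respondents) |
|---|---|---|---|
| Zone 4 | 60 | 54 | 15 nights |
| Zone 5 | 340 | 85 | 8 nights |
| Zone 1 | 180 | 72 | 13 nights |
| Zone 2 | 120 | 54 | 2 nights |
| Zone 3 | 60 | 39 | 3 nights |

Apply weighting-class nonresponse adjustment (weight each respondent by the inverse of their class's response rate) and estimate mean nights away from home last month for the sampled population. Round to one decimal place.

8.4

Class response rates: Zone 4 54/60 = 90%, Zone 5 85/340 = 25%, Zone 1 72/180 = 40%, Zone 2 54/120 = 45%, Zone 3 39/60 = 65%.
With weight = n_sampled/n_responded per class, the weighted class total is n_sampled:
  Zone 4: 60 × 15 = 900
  Zone 5: 340 × 8 = 2720
  Zone 1: 180 × 13 = 2340
  Zone 2: 120 × 2 = 240
  Zone 3: 60 × 3 = 180
Adjusted estimate = 6380 / 760 = 8.39474 → 8.4.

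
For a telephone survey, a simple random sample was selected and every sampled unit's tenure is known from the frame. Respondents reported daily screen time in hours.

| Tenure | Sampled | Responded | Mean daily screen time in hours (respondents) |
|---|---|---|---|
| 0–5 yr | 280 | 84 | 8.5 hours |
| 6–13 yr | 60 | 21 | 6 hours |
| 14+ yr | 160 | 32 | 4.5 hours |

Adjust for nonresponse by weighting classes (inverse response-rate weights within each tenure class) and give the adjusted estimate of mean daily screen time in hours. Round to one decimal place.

Class response rates: 0–5 yr 84/280 = 30%, 6–13 yr 21/60 = 35%, 14+ yr 32/160 = 20%.
With weight = n_sampled/n_responded per class, the weighted class total is n_sampled:
  0–5 yr: 280 × 8.5 = 2380
  6–13 yr: 60 × 6 = 360
  14+ yr: 160 × 4.5 = 720
Adjusted estimate = 3460 / 500 = 6.92 → 6.9.

6.9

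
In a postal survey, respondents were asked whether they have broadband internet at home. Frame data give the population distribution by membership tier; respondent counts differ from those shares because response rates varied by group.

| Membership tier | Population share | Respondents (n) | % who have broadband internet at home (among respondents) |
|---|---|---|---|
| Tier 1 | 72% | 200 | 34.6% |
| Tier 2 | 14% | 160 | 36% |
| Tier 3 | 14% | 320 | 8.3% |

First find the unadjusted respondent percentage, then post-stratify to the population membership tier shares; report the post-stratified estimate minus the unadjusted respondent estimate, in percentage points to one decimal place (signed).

Without adjustment, the pooled respondent share is:
  (200/680)×34.6 + (160/680)×36 + (320/680)×8.3 = 22.5529%
Reweighting by population membership tier shares:
  0.72×34.6 + 0.14×36 + 0.14×8.3 = 31.114%
Difference = 31.114 − 22.5529 = 8.5611 pp.

+8.6 percentage points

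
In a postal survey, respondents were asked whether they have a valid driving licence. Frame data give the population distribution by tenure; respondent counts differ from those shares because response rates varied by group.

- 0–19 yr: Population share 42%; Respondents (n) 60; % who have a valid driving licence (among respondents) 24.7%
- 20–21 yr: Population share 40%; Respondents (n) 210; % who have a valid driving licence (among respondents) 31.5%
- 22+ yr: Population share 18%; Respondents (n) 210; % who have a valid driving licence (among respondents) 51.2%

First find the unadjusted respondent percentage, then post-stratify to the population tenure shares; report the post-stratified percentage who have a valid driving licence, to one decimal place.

Without adjustment, the pooled respondent share is:
  (60/480)×24.7 + (210/480)×31.5 + (210/480)×51.2 = 39.2687%
Post-stratifying to population shares instead:
  0.42×24.7 + 0.4×31.5 + 0.18×51.2 = 32.19%

32.2%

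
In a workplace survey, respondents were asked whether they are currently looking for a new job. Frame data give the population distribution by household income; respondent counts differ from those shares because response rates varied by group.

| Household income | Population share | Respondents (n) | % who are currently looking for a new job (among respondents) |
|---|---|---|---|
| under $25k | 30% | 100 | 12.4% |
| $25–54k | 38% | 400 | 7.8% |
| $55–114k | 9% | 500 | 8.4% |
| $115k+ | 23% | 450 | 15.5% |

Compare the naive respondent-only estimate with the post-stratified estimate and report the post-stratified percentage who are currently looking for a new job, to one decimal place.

11.0%

Without adjustment, the pooled respondent share is:
  (100/1450)×12.4 + (400/1450)×7.8 + (500/1450)×8.4 + (450/1450)×15.5 = 10.7138%
Post-stratifying to population shares instead:
  0.3×12.4 + 0.38×7.8 + 0.09×8.4 + 0.23×15.5 = 11.005%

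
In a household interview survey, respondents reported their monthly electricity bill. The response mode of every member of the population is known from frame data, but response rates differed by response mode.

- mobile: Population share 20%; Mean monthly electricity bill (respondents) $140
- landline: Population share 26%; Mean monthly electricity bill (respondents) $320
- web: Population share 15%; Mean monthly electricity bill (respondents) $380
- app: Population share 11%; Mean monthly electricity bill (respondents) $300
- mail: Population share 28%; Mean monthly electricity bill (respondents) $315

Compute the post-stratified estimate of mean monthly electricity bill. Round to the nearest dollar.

Post-stratification weights by population share, not respondent share:
  mobile: 0.2 × 140 = 28
  landline: 0.26 × 320 = 83.2
  web: 0.15 × 380 = 57
  app: 0.11 × 300 = 33
  mail: 0.28 × 315 = 88.2
Post-stratified estimate = 289.4 → $289.

$289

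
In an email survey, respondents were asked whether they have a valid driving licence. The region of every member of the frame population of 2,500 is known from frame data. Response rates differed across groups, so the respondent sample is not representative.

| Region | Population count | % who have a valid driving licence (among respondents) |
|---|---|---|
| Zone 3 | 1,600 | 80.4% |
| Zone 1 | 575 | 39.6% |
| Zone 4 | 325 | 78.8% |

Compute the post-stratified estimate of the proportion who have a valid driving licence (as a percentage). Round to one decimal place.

Reweight to the known region distribution:
  Zone 3: (1,600/2,500) × 80.4 = 51.456
  Zone 1: (575/2,500) × 39.6 = 9.108
  Zone 4: (325/2,500) × 78.8 = 10.244
Post-stratified estimate = 70.808 → 70.8%.

70.8%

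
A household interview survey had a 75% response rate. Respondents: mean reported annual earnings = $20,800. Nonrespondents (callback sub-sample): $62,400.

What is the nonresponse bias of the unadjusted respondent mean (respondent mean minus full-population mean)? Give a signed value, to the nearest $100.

Nonresponse fraction = 1 − 0.75 = 0.25.
Bias = (nonresponse fraction) × (respondent mean − nonrespondent mean)
     = 0.25 × (20,800 − 62,400) = 0.25 × -41,600 = -10,400.

-$10,400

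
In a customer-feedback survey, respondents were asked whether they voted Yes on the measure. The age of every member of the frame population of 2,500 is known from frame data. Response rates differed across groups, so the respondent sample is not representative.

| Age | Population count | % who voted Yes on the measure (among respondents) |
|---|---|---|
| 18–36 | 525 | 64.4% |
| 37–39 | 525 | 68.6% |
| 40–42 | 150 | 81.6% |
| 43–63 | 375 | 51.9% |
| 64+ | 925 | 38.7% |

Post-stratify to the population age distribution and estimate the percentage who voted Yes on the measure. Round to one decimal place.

Each cell contributes population-share × respondent value:
  18–36: (525/2,500) × 64.4 = 13.524
  37–39: (525/2,500) × 68.6 = 14.406
  40–42: (150/2,500) × 81.6 = 4.896
  43–63: (375/2,500) × 51.9 = 7.785
  64+: (925/2,500) × 38.7 = 14.319
Post-stratified estimate = 54.93 → 54.9%.

54.9%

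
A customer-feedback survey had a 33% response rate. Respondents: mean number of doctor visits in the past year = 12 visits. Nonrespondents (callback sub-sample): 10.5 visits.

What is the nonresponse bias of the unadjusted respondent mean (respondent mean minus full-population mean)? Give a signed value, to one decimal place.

+1.0

Nonresponse fraction = 1 − 0.33 = 0.67.
Bias = (nonresponse fraction) × (respondent mean − nonrespondent mean)
     = 0.67 × (12 − 10.5) = 0.67 × 1.5 = 1.005.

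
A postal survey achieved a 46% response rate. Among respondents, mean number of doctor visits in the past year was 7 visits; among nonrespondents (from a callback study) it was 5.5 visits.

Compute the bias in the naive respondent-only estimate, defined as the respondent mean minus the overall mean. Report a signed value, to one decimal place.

+0.8

Nonresponse fraction = 1 − 0.46 = 0.54.
Bias = (nonresponse fraction) × (respondent mean − nonrespondent mean)
     = 0.54 × (7 − 5.5) = 0.54 × 1.5 = 0.81.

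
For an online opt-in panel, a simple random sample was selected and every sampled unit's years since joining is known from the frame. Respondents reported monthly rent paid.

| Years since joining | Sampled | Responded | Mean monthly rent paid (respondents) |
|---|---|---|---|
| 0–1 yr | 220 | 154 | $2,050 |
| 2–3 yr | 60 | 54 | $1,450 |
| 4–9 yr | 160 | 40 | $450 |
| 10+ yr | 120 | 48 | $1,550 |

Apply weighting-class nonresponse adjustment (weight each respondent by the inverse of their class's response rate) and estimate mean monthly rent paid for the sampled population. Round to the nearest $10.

Class response rates: 0–1 yr 154/220 = 70%, 2–3 yr 54/60 = 90%, 4–9 yr 40/160 = 25%, 10+ yr 48/120 = 40%.
Inverse-response-rate weighting restores each class to its sampled count, so class totals weight by n_sampled:
  0–1 yr: 220 × 2050 = 451,000
  2–3 yr: 60 × 1450 = 87,000
  4–9 yr: 160 × 450 = 72,000
  10+ yr: 120 × 1550 = 186,000
Adjusted estimate = 796,000 / 560 = 1421.43 → $1,420.

$1,420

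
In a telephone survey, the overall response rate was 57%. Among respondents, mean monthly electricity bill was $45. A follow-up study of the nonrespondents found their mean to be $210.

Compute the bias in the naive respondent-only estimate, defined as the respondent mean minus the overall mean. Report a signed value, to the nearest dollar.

Nonresponse fraction = 1 − 0.57 = 0.43.
Bias = (nonresponse fraction) × (respondent mean − nonrespondent mean)
     = 0.43 × (45 − 210) = 0.43 × -165 = -70.95.

-$71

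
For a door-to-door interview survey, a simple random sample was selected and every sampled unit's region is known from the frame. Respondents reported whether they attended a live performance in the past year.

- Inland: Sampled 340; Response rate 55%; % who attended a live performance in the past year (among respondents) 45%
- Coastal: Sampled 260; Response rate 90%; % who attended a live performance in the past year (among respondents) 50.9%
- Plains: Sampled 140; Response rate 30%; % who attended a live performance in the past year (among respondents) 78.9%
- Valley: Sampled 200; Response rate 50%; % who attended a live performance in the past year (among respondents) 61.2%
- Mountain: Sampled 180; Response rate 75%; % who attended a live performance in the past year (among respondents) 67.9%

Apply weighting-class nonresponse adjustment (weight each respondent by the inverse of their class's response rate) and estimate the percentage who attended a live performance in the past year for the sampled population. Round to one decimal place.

57.2%

Inverse-response-rate weighting restores each class to its sampled count, so class totals weight by n_sampled:
  Inland: 340 × 45 = 15,300
  Coastal: 260 × 50.9 = 13,234
  Plains: 140 × 78.9 = 11,046
  Valley: 200 × 61.2 = 12,240
  Mountain: 180 × 67.9 = 12222
Adjusted estimate = 64,042 / 1,120 = 57.1804 → 57.2%.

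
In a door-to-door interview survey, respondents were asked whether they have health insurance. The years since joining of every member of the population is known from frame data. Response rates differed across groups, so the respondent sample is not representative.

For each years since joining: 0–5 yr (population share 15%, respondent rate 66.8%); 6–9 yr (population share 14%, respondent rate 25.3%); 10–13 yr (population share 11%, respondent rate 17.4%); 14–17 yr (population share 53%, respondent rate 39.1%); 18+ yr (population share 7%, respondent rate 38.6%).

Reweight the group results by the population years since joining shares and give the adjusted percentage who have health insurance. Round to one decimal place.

Weight each group's respondent value by its population share:
  0–5 yr: 0.15 × 66.8 = 10.02
  6–9 yr: 0.14 × 25.3 = 3.542
  10–13 yr: 0.11 × 17.4 = 1.914
  14–17 yr: 0.53 × 39.1 = 20.723
  18+ yr: 0.07 × 38.6 = 2.702
Post-stratified estimate = 38.901 → 38.9%.

38.9%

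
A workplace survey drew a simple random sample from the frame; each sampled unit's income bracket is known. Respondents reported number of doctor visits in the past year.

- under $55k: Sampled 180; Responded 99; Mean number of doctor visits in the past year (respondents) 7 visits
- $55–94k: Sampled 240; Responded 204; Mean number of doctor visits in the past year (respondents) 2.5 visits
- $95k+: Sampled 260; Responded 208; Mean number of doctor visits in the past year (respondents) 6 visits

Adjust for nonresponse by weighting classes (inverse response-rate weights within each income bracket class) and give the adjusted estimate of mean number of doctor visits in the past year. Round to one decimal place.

5.0

Response rates by class: under $55k 99/180 = 55%, $55–94k 204/240 = 85%, $95k+ 208/260 = 80%.
With weight = n_sampled/n_responded per class, the weighted class total is n_sampled:
  under $55k: 180 × 7 = 1260
  $55–94k: 240 × 2.5 = 600
  $95k+: 260 × 6 = 1560
Adjusted estimate = 3420 / 680 = 5.02941 → 5.0.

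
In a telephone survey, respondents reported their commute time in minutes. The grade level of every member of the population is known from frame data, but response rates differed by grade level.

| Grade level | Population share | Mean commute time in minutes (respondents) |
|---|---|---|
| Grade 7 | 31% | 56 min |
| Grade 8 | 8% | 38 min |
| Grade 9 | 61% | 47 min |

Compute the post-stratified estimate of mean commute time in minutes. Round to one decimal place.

Each cell contributes population-share × respondent value:
  Grade 7: 0.31 × 56 = 17.36
  Grade 8: 0.08 × 38 = 3.04
  Grade 9: 0.61 × 47 = 28.67
Post-stratified estimate = 49.07 → 49.1.

49.1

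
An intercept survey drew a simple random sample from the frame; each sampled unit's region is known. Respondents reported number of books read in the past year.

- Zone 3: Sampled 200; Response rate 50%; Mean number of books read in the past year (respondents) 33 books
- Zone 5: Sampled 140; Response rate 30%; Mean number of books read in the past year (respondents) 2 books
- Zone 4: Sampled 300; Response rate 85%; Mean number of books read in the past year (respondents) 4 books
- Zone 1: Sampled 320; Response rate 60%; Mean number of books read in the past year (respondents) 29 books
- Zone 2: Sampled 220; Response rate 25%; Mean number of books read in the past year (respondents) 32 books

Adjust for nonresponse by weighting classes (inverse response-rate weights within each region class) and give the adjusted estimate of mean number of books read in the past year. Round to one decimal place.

Each respondent's weight = sampled/responded in their class; summing within a class gives n_sampled, so:
  Zone 3: 200 × 33 = 6600
  Zone 5: 140 × 2 = 280
  Zone 4: 300 × 4 = 1200
  Zone 1: 320 × 29 = 9280
  Zone 2: 220 × 32 = 7040
Adjusted estimate = 24,400 / 1,180 = 20.678 → 20.7.

20.7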